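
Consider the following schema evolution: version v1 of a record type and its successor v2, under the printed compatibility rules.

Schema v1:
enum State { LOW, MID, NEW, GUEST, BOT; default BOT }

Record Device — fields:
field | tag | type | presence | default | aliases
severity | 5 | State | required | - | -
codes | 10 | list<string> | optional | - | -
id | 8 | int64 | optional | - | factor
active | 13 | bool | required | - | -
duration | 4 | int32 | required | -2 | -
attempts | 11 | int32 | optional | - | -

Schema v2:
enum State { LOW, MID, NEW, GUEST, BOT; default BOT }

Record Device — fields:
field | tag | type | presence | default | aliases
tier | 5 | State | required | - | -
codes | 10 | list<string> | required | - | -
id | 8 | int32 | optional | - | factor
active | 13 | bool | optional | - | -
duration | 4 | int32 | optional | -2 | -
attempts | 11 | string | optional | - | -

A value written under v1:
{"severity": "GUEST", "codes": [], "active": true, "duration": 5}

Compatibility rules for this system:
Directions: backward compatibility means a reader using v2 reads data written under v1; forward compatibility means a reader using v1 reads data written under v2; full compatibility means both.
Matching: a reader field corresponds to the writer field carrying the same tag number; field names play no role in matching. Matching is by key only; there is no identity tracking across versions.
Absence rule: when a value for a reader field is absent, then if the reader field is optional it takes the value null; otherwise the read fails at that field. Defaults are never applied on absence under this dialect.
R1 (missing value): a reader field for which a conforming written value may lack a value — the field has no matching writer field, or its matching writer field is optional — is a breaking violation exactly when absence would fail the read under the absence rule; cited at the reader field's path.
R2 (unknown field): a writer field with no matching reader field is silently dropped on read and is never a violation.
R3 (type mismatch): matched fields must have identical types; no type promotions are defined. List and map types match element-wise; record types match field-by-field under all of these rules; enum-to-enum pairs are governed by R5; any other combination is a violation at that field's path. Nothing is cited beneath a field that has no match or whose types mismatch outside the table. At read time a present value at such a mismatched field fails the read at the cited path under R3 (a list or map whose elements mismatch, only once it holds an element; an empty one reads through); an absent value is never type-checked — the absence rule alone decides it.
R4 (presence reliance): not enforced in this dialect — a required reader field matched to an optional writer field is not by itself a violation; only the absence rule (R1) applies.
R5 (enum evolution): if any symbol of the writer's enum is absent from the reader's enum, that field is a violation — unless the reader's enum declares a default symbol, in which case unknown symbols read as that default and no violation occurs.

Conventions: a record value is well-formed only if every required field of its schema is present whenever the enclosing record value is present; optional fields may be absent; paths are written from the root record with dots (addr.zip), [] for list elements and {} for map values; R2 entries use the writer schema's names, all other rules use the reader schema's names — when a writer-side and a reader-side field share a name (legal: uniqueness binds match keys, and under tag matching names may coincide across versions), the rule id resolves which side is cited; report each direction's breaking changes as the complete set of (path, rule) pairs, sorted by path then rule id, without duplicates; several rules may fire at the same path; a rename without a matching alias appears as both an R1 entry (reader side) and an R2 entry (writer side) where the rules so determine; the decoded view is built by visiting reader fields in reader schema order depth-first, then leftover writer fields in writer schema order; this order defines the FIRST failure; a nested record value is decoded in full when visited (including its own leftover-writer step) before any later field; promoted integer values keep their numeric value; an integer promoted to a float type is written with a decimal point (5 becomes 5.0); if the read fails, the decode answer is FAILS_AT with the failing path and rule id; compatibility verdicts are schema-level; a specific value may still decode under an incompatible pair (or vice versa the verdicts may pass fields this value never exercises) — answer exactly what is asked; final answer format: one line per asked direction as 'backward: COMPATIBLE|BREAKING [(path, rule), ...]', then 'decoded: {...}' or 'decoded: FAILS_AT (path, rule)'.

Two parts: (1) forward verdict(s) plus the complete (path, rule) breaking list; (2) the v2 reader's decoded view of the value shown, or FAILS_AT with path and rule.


each type pair in Device: writer, then reader
checking forward for Device: reader v1 against writer v2:
  severity <- tier (State -> State, writer required)
  codes <- codes (list<string> -> list<string>, writer required)
  id <- id (int32 -> int64, writer optional)
  active <- active (bool -> bool, writer optional)
  duration <- duration (int32 -> int32, writer optional)
  attempts <- attempts (string -> int32, writer optional)
  violation R1 at active
  violation R3 at attempts
  violation R1 at duration
  violation R3 at id
  forward on Device therefore BREAKING (4)
decode walk for Device under reader schema v2:
  tier := "GUEST" (from writer severity)
  codes := []
  id := null (not supplied -> null)
  active := true
  duration := 5
  attempts := null (not supplied -> null)
  => decoded: {"tier": "GUEST", "codes": [], "id": null, "active": true, "duration": 5, "attempts": null}
the other Device changes do not affect what is asked:
  field codes in record Device: optional changed to required -> its effect on Device is confined to the backward direction, not asked

forward: BREAKING [(active, R1), (attempts, R3), (duration, R1), (id, R3)]; decoded: {"tier": "GUEST", "codes": [], "id": null, "active": true, "duration": 5, "attempts": null}


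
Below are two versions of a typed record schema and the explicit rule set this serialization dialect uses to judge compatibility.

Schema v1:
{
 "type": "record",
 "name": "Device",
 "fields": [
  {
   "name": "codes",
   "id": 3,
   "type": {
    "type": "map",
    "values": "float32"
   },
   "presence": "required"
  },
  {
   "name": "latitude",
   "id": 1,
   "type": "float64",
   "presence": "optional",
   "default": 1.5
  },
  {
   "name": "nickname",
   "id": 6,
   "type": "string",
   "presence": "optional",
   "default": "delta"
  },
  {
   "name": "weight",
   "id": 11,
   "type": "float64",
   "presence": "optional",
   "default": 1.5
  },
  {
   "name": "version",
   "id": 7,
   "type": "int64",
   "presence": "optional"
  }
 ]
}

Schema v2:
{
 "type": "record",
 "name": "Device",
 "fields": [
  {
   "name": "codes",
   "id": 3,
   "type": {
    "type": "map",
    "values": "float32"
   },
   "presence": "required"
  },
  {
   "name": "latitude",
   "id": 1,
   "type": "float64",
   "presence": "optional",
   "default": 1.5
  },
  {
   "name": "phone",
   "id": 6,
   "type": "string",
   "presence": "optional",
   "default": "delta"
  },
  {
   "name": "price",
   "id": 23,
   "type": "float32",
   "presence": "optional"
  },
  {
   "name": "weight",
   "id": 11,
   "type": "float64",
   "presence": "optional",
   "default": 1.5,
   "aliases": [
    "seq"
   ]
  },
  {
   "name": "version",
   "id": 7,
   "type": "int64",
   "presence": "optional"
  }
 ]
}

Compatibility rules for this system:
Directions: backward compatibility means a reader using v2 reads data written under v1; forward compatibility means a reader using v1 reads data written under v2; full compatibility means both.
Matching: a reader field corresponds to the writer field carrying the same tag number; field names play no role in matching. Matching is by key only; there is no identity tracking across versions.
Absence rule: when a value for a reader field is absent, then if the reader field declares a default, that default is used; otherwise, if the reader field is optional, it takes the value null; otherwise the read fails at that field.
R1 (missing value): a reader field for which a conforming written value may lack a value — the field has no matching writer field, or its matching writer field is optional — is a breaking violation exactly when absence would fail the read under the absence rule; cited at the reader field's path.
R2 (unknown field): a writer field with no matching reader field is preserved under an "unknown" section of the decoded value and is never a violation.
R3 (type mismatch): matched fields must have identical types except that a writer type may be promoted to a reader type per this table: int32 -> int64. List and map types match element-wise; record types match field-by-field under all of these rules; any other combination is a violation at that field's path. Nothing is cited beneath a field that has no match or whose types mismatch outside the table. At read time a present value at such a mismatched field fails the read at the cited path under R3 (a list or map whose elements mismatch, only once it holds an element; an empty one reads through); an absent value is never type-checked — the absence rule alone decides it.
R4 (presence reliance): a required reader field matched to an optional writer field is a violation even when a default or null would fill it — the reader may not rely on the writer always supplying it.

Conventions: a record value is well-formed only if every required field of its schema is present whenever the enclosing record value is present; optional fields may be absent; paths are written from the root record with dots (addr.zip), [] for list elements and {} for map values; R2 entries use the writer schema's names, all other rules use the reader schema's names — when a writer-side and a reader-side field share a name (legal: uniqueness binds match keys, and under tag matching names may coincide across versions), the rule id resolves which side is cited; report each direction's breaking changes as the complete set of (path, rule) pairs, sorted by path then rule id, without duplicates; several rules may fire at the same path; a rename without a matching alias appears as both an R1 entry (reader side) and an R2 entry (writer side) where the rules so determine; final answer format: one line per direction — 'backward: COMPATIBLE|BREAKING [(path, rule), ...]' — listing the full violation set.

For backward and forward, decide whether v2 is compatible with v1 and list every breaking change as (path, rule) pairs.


the writer's type comes first in each Device pair
backward analysis of Device with v2 as reader and v1 as writer:
  codes: map<string, float32> -> map<string, float32>, writer required; from codes
  latitude: float64 -> float64, writer optional; from latitude
  phone: string -> string, writer optional; from nickname
  price: no writer-side match
  weight: float64 -> float64, writer optional; from weight
  version: int64 -> int64, writer optional; from version
  => backward: COMPATIBLE
forward analysis of Device with v1 as reader and v2 as writer:
  codes: map<string, float32> -> map<string, float32>, writer required; from codes
  latitude: float64 -> float64, writer optional; from latitude
  nickname: string -> string, writer optional; from phone
  weight: float64 -> float64, writer optional; from weight
  version: int64 -> int64, writer optional; from version
  leftover writer field: price
  => forward: COMPATIBLE

backward: COMPATIBLE []; forward: COMPATIBLE []


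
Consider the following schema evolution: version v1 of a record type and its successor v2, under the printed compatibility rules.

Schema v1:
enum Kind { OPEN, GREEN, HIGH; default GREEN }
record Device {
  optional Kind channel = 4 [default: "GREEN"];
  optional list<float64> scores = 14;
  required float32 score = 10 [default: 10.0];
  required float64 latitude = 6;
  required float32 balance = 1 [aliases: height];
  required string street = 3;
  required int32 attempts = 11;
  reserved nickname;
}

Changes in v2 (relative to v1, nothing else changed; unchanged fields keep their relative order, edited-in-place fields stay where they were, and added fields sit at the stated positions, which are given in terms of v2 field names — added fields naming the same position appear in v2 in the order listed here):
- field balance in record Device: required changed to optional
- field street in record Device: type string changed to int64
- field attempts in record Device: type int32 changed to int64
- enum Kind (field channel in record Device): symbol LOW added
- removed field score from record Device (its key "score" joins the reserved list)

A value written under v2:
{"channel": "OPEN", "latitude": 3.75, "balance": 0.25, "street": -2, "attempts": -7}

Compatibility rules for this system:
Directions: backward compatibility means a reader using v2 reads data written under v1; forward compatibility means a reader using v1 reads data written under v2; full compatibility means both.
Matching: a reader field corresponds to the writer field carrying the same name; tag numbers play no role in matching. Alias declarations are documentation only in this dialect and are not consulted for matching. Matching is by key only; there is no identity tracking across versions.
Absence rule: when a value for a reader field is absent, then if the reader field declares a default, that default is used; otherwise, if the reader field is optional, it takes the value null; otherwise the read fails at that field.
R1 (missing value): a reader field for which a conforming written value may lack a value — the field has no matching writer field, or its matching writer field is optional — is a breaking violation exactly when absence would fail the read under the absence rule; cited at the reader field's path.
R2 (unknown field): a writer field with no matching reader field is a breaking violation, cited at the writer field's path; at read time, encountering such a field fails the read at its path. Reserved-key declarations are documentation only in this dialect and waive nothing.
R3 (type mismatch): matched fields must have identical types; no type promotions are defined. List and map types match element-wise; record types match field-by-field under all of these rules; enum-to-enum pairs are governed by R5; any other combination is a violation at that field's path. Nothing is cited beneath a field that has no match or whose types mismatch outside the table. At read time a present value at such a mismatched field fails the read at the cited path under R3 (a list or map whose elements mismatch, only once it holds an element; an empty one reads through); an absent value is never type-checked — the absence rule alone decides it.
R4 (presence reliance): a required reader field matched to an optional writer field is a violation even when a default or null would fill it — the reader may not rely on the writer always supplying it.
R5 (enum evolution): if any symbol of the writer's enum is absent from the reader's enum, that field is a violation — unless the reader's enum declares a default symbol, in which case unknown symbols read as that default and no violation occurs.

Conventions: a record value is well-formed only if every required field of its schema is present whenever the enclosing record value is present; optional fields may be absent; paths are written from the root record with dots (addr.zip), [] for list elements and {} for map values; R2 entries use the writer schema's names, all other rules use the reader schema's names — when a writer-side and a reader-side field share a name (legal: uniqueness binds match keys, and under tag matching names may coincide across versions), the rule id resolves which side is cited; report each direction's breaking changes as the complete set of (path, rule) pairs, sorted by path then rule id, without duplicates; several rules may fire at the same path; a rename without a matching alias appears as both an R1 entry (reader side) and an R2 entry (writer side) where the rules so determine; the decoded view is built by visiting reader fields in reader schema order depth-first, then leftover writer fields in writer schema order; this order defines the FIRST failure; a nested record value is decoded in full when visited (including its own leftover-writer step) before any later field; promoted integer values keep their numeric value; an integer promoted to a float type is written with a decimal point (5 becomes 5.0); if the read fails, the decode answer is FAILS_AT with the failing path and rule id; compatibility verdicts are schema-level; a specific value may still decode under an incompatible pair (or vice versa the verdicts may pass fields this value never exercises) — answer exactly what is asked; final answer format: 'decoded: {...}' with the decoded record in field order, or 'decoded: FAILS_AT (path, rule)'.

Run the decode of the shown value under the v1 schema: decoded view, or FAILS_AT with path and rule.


each type pair in Device: writer, then reader
decode (reader v1):
  channel := "OPEN"
  scores := null (not supplied -> null)
  score := 10.0 (no value, default fills)
  latitude := 3.75
  balance := 0.25
  read fails at street under R3
  => FAILS_AT (street, R3)
diffs on Device not affecting the asked answer:
  field balance in record Device: required changed to optional -> matters for Device compatibility verdicts, not for this value's decode
  field attempts in record Device: type int32 changed to int64 -> matters for Device compatibility verdicts, not for this value's decode
  enum Kind (field channel in record Device): symbol LOW added -> no rule fires on it and the decoded Device view is identical with or without it
  removed field score from record Device (its key "score" joins the reserved list) -> matters for Device compatibility verdicts, not for this value's decode

decoded: FAILS_AT (street, R3)


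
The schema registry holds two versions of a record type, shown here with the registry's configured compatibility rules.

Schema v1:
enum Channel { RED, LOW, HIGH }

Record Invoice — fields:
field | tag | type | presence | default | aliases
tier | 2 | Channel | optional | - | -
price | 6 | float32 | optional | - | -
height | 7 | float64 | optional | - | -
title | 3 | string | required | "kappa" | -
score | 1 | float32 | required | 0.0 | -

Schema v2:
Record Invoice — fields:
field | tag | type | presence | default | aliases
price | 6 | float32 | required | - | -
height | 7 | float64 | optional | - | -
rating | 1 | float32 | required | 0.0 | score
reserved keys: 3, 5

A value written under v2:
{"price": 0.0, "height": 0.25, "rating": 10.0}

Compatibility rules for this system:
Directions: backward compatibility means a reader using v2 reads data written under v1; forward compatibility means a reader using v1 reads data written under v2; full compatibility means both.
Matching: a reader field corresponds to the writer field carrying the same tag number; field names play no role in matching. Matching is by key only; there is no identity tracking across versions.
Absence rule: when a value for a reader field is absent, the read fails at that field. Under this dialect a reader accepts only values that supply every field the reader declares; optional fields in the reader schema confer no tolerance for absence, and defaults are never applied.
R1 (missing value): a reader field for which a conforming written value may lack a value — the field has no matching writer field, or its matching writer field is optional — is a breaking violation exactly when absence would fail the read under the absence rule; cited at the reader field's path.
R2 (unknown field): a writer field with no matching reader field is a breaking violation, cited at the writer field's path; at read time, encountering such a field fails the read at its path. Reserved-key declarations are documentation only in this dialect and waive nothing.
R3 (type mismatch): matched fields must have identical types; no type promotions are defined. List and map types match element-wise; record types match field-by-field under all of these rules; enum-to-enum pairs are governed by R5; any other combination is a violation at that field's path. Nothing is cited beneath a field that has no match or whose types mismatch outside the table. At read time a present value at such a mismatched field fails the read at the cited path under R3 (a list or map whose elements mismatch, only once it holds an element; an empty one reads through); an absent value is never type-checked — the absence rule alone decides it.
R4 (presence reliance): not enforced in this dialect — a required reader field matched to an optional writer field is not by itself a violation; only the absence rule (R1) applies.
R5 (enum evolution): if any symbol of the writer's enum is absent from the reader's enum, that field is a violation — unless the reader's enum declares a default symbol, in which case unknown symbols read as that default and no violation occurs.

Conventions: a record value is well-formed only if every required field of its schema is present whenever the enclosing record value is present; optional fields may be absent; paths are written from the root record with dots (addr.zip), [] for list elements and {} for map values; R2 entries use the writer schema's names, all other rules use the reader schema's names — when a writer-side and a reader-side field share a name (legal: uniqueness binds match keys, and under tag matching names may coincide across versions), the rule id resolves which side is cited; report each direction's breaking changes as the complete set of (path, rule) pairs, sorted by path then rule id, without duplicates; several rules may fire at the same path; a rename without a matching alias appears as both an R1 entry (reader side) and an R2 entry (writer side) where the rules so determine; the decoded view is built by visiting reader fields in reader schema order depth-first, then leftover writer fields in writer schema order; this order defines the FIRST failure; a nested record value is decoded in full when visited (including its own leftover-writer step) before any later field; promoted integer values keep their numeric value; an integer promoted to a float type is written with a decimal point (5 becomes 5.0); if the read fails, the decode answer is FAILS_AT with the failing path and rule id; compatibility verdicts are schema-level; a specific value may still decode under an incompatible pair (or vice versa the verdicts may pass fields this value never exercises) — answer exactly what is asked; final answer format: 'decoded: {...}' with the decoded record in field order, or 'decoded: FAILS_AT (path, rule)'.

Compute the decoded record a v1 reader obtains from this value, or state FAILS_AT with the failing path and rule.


decoded: FAILS_AT (tier, R1)

in Invoice below, arrows point writer -> reader
decoding the Invoice value with the v1 reader:
  read fails at tier under R1 (no fill)
  => FAILS_AT (tier, R1)
remaining Invoice differences; none change what is asked:
  renamed field score to rating in record Invoice (alias score declared on the renamed field) -> triggers nothing under the printed rules; the Invoice answer is the same either way
  field price in record Invoice: optional changed to required -> schema-level compatibility only; this Invoice value's decode is unchanged
  removed field title from record Invoice (its key 3 joins the reserved list) -> schema-level compatibility only; this Invoice value's decode is unchanged


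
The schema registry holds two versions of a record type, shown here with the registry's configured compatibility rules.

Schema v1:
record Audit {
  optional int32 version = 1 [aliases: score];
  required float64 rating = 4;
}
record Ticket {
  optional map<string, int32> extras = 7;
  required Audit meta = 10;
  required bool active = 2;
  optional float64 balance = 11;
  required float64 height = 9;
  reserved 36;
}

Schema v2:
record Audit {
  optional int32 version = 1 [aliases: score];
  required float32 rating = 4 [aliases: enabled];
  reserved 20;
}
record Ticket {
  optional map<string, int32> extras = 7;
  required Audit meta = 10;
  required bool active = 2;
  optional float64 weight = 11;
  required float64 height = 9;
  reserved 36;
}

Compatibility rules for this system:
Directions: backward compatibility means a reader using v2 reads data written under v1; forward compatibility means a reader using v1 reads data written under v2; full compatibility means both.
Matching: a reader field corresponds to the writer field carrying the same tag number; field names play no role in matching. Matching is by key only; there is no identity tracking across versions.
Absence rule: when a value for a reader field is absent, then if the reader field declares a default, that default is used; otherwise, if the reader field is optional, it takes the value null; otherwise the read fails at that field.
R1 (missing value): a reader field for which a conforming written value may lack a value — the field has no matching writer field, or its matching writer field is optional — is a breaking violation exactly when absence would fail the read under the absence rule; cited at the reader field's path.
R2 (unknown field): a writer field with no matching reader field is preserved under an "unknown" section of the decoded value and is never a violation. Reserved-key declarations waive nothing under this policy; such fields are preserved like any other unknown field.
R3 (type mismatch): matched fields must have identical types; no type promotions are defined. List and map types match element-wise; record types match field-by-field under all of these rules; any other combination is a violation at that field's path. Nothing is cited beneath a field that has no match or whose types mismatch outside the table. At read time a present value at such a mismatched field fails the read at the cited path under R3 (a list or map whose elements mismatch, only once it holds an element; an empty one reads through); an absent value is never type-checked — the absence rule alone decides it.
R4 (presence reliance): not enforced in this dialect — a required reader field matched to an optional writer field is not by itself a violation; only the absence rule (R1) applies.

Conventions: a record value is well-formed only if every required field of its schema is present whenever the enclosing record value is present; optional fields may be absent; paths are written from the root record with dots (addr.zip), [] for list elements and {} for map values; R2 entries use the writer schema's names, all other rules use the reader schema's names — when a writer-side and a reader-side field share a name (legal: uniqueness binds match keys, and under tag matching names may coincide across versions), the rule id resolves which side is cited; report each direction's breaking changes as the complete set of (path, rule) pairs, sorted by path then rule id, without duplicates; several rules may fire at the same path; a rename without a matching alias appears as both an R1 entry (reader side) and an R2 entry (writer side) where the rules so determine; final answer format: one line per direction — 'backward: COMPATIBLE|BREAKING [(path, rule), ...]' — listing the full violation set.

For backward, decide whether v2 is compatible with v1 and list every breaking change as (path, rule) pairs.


backward: BREAKING [(meta.rating, R3)]

the writer's type comes first in each Ticket pair
backward on Ticket — v2 reading data written by v1:
  extras <- extras (map<string, int32> -> map<string, int32>, writer optional)
  meta <- meta (Audit -> Audit, writer required)
  active <- active (bool -> bool, writer required)
  weight <- balance (float64 -> float64, writer optional)
  height <- height (float64 -> float64, writer required)
  meta.version <- meta.version (int32 -> int32, writer optional)
  meta.rating <- meta.rating (float64 -> float32, writer required)
  violation R3 at meta.rating
  => backward: BREAKING (1)
the other Ticket changes do not affect what is asked:
  renamed field balance to weight in record Ticket -> no rule fires on it in Ticket's dialect; the asked verdict holds


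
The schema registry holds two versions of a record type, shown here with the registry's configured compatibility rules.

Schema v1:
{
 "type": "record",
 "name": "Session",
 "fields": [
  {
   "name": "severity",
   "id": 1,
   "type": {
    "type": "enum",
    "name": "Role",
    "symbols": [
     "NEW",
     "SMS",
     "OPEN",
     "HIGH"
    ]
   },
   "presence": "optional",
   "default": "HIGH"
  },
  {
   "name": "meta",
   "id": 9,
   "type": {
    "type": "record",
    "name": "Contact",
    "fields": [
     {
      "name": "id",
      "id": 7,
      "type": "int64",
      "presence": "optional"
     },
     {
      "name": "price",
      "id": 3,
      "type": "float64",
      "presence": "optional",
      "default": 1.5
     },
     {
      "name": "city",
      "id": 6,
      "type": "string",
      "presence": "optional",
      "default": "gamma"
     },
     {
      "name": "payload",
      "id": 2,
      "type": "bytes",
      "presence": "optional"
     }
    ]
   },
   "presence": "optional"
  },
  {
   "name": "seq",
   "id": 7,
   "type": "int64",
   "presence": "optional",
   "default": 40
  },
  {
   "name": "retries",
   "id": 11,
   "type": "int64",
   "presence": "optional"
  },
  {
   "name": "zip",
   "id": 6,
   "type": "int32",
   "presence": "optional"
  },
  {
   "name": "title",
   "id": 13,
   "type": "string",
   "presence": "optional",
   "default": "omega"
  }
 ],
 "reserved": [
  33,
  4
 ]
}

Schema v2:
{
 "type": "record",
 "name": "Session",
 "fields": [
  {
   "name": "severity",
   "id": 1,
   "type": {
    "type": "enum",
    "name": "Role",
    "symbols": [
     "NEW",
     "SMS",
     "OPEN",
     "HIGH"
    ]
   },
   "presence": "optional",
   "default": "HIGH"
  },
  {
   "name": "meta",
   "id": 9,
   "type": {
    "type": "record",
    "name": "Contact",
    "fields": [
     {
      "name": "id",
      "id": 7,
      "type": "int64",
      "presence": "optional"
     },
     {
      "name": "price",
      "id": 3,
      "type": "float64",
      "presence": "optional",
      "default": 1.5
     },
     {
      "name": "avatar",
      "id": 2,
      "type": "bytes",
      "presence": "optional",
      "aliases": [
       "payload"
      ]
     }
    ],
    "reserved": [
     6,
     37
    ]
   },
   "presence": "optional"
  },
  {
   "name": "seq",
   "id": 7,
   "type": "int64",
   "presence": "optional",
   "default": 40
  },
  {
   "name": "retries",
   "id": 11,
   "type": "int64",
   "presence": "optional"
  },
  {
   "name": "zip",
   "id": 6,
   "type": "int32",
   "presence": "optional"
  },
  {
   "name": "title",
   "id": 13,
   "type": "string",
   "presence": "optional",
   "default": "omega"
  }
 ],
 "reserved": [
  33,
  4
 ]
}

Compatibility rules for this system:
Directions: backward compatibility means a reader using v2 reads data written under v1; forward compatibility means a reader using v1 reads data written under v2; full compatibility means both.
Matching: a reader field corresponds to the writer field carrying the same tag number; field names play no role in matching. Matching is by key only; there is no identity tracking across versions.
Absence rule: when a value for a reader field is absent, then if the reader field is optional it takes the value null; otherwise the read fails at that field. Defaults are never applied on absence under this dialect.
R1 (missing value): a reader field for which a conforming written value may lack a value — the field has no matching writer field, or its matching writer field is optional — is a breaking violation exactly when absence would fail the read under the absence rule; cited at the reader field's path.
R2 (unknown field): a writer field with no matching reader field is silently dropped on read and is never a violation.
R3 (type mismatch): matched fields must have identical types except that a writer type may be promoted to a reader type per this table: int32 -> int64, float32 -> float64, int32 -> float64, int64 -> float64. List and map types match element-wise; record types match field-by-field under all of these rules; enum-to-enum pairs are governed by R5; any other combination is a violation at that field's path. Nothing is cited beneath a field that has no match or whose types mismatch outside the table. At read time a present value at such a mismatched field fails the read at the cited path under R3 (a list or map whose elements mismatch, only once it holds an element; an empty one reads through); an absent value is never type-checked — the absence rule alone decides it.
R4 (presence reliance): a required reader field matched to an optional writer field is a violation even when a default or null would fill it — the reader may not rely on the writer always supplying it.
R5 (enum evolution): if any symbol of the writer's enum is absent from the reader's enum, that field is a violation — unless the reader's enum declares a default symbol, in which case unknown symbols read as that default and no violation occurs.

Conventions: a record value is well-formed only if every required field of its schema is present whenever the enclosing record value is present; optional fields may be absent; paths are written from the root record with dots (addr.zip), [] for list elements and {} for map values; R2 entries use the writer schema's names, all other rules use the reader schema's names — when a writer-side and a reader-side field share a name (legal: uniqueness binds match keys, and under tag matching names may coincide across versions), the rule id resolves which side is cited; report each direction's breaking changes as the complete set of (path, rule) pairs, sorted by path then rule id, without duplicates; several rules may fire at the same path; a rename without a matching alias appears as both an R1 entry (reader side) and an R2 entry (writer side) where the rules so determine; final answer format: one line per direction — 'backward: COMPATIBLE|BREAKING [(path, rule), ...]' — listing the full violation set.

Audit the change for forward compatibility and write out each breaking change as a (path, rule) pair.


the writer's type comes first in each Session pair
forward pass over Session, reader schema v1, writer schema v2:
  writer optional, Role -> Role: reader severity maps from writer severity
  writer optional, Contact -> Contact: reader meta maps from writer meta
  writer optional, int64 -> int64: reader seq maps from writer seq
  writer optional, int64 -> int64: reader retries maps from writer retries
  writer optional, int32 -> int32: reader zip maps from writer zip
  writer optional, string -> string: reader title maps from writer title
  writer optional, int64 -> int64: reader meta.id maps from writer meta.id
  writer optional, float64 -> float64: reader meta.price maps from writer meta.price
  meta.city has no writer counterpart
  writer optional, bytes -> bytes: reader meta.payload maps from writer meta.avatar
  nothing fires on Session: forward is COMPATIBLE
diffs on Session not affecting the asked answer:
  renamed field payload to avatar in record Contact (alias payload declared on the renamed field) -> no rule fires on it in Session's dialect; the asked verdict holds
  removed field city from record Contact (its key 6 joins the reserved list) -> no rule fires on it in Session's dialect; the asked verdict holds

forward: COMPATIBLE []


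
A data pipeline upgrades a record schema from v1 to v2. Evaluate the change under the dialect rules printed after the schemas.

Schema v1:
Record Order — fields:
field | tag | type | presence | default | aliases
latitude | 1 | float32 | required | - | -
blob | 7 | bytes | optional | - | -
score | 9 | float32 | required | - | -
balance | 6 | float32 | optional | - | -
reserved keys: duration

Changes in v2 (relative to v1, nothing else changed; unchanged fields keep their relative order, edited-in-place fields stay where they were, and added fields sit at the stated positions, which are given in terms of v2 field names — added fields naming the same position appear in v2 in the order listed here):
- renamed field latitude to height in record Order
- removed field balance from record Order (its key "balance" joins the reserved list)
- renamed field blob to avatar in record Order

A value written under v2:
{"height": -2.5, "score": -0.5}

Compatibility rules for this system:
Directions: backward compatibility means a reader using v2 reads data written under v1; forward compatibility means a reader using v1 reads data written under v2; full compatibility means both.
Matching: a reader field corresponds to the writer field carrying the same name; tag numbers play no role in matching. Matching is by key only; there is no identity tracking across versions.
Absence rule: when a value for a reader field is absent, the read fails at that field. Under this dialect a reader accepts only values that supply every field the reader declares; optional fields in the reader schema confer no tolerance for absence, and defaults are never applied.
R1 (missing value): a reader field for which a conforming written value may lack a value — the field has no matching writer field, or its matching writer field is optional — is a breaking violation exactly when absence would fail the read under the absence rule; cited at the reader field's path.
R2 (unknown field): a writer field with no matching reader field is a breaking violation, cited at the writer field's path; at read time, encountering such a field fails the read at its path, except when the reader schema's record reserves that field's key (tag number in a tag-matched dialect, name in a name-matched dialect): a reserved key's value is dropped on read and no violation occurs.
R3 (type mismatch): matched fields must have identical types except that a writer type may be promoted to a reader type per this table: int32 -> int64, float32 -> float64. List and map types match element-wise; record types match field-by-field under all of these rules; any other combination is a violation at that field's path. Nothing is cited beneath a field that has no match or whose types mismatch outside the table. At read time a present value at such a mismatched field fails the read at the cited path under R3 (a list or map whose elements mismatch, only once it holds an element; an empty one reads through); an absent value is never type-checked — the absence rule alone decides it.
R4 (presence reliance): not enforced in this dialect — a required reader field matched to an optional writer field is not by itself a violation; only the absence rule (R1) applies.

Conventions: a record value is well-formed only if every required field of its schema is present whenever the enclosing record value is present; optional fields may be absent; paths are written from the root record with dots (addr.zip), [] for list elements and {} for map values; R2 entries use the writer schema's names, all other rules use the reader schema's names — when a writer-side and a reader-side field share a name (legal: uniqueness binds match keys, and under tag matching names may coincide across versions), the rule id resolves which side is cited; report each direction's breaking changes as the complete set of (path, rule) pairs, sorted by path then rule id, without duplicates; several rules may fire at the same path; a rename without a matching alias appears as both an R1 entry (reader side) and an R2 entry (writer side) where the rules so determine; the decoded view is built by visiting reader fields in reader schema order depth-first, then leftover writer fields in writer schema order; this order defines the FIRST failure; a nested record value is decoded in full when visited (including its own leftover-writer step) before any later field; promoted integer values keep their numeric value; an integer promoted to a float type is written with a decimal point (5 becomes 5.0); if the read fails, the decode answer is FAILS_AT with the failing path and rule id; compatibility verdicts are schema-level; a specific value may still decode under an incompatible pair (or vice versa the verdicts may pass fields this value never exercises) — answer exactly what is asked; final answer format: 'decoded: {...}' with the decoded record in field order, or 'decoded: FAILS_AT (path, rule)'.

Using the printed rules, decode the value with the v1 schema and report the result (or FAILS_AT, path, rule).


in Order below, arrows point writer -> reader
migrating the Order value to v1:
  read fails at latitude under R1 (no fill)
  => FAILS_AT (latitude, R1)
checking off the Order differences that do not matter here:
  removed field balance from record Order (its key "balance" joins the reserved list) -> a verdict-level change on Order — the shown value reads the same
  renamed field blob to avatar in record Order -> a verdict-level change on Order — the shown value reads the same

decoded: FAILS_AT (latitude, R1)
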